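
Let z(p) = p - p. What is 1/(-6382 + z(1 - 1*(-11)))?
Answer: -1/6382 ≈ -0.00015669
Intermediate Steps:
z(p) = 0
1/(-6382 + z(1 - 1*(-11))) = 1/(-6382 + 0) = 1/(-6382) = -1/6382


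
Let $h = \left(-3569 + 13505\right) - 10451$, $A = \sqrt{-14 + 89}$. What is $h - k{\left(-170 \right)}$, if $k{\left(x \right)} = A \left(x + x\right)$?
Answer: $-515 + 1700 \sqrt{3} \approx 2429.5$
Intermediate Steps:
$A = 5 \sqrt{3}$ ($A = \sqrt{75} = 5 \sqrt{3} \approx 8.6602$)
$h = -515$ ($h = 9936 - 10451 = -515$)
$k{\left(x \right)} = 10 x \sqrt{3}$ ($k{\left(x \right)} = 5 \sqrt{3} \left(x + x\right) = 5 \sqrt{3} \cdot 2 x = 10 x \sqrt{3}$)
$h - k{\left(-170 \right)} = -515 - 10 \left(-170\right) \sqrt{3} = -515 - - 1700 \sqrt{3} = -515 + 1700 \sqrt{3}$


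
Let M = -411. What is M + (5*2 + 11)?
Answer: -390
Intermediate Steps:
M + (5*2 + 11) = -411 + (5*2 + 11) = -411 + (10 + 11) = -411 + 21 = -390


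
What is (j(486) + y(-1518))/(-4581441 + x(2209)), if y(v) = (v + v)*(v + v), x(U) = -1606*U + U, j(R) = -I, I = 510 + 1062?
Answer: -1535954/1354481 ≈ -1.1340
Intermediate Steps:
I = 1572
j(R) = -1572 (j(R) = -1*1572 = -1572)
x(U) = -1605*U
y(v) = 4*v² (y(v) = (2*v)*(2*v) = 4*v²)
(j(486) + y(-1518))/(-4581441 + x(2209)) = (-1572 + 4*(-1518)²)/(-4581441 - 1605*2209) = (-1572 + 4*2304324)/(-4581441 - 3545445) = (-1572 + 9217296)/(-8126886) = 9215724*(-1/8126886) = -1535954/1354481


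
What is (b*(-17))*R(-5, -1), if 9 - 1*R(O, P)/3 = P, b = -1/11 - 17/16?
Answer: 51765/88 ≈ 588.24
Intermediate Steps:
b = -203/176 (b = -1*1/11 - 17*1/16 = -1/11 - 17/16 = -203/176 ≈ -1.1534)
R(O, P) = 27 - 3*P
(b*(-17))*R(-5, -1) = (-203/176*(-17))*(27 - 3*(-1)) = 3451*(27 + 3)/176 = (3451/176)*30 = 51765/88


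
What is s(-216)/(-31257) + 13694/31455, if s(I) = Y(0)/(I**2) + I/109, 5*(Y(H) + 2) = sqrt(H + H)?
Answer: 40316339907913/92592801142560 ≈ 0.43542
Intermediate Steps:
Y(H) = -2 + sqrt(2)*sqrt(H)/5 (Y(H) = -2 + sqrt(H + H)/5 = -2 + sqrt(2*H)/5 = -2 + (sqrt(2)*sqrt(H))/5 = -2 + sqrt(2)*sqrt(H)/5)
s(I) = -2/I**2 + I/109 (s(I) = (-2 + sqrt(2)*sqrt(0)/5)/(I**2) + I/109 = (-2 + (1/5)*sqrt(2)*0)/I**2 + I*(1/109) = (-2 + 0)/I**2 + I/109 = -2/I**2 + I/109)
s(-216)/(-31257) + 13694/31455 = (-2/(-216)**2 + (1/109)*(-216))/(-31257) + 13694/31455 = (-2*1/46656 - 216/109)*(-1/31257) + 13694*(1/31455) = (-1/23328 - 216/109)*(-1/31257) + 13694/31455 = -5038957/2542752*(-1/31257) + 13694/31455 = 5038957/79478799264 + 13694/31455 = 40316339907913/92592801142560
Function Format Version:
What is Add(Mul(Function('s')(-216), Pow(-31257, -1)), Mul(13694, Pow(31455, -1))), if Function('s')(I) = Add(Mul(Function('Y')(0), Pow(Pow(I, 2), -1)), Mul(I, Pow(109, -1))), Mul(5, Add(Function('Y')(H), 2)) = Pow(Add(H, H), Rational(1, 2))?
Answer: Rational(40316339907913, 92592801142560) ≈ 0.43542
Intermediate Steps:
Function('Y')(H) = Add(-2, Mul(Rational(1, 5), Pow(2, Rational(1, 2)), Pow(H, Rational(1, 2)))) (Function('Y')(H) = Add(-2, Mul(Rational(1, 5), Pow(Add(H, H), Rational(1, 2)))) = Add(-2, Mul(Rational(1, 5), Pow(Mul(2, H), Rational(1, 2)))) = Add(-2, Mul(Rational(1, 5), Mul(Pow(2, Rational(1, 2)), Pow(H, Rational(1, 2))))) = Add(-2, Mul(Rational(1, 5), Pow(2, Rational(1, 2)), Pow(H, Rational(1, 2)))))
Function('s')(I) = Add(Mul(-2, Pow(I, -2)), Mul(Rational(1, 109), I)) (Function('s')(I) = Add(Mul(Add(-2, Mul(Rational(1, 5), Pow(2, Rational(1, 2)), Pow(0, Rational(1, 2)))), Pow(Pow(I, 2), -1)), Mul(I, Pow(109, -1))) = Add(Mul(Add(-2, Mul(Rational(1, 5), Pow(2, Rational(1, 2)), 0)), Pow(I, -2)), Mul(I, Rational(1, 109))) = Add(Mul(Add(-2, 0), Pow(I, -2)), Mul(Rational(1, 109), I)) = Add(Mul(-2, Pow(I, -2)), Mul(Rational(1, 109), I)))
Add(Mul(Function('s')(-216), Pow(-31257, -1)), Mul(13694, Pow(31455, -1))) = Add(Mul(Add(Mul(-2, Pow(-216, -2)), Mul(Rational(1, 109), -216)), Pow(-31257, -1)), Mul(13694, Pow(31455, -1))) = Add(Mul(Add(Mul(-2, Rational(1, 46656)), Rational(-216, 109)), Rational(-1, 31257)), Mul(13694, Rational(1, 31455))) = Add(Mul(Add(Rational(-1, 23328), Rational(-216, 109)), Rational(-1, 31257)), Rational(13694, 31455)) = Add(Mul(Rational(-5038957, 2542752), Rational(-1, 31257)), Rational(13694, 31455)) = Add(Rational(5038957, 79478799264), Rational(13694, 31455)) = Rational(40316339907913, 92592801142560)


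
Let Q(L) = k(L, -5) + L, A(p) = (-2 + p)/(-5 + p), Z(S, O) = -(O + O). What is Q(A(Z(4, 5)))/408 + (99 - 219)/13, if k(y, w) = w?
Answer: -81691/8840 ≈ -9.2411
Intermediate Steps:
Z(S, O) = -2*O
A(p) = (-2 + p)/(-5 + p)
Q(L) = -5 + L
Q(A(Z(4, 5)))/408 + (99 - 219)/13 = (-5 + (-2 - 2*5)/(-5 - 2*5))/408 + (99 - 219)/13 = (-5 + (-2 - 10)/(-5 - 10))*(1/408) - 120*1/13 = (-5 - 12/(-15))*(1/408) - 120/13 = (-5 - 1/15*(-12))*(1/408) - 120/13 = (-5 + ⅘)*(1/408) - 120/13 = -21/5*1/408 - 120/13 = -7/680 - 120/13 = -81691/8840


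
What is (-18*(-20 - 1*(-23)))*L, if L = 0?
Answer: 0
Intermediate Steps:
(-18*(-20 - 1*(-23)))*L = -18*(-20 - 1*(-23))*0 = -18*(-20 + 23)*0 = -18*3*0 = -54*0 = 0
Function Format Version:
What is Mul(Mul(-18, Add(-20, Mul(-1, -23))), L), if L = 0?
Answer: 0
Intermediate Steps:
Mul(Mul(-18, Add(-20, Mul(-1, -23))), L) = Mul(Mul(-18, Add(-20, Mul(-1, -23))), 0) = Mul(Mul(-18, Add(-20, 23)), 0) = Mul(Mul(-18, 3), 0) = Mul(-54, 0) = 0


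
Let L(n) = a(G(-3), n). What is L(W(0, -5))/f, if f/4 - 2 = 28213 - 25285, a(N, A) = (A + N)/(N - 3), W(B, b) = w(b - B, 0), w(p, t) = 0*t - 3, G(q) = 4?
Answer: 1/11720 ≈ 8.5324e-5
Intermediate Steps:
w(p, t) = -3 (w(p, t) = 0 - 3 = -3)
W(B, b) = -3
a(N, A) = (A + N)/(-3 + N)
L(n) = 4 + n (L(n) = (n + 4)/(-3 + 4) = (4 + n)/1 = 1*(4 + n) = 4 + n)
f = 11720 (f = 8 + 4*(28213 - 25285) = 8 + 4*2928 = 8 + 11712 = 11720)
L(W(0, -5))/f = (4 - 3)/11720 = 1*(1/11720) = 1/11720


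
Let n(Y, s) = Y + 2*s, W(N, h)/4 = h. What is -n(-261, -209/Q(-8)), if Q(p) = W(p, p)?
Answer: 3967/16 ≈ 247.94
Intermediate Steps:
W(N, h) = 4*h
Q(p) = 4*p
-n(-261, -209/Q(-8)) = -(-261 + 2*(-209/(4*(-8)))) = -(-261 + 2*(-209/(-32))) = -(-261 + 2*(-209*(-1/32))) = -(-261 + 2*(209/32)) = -(-261 + 209/16) = -1*(-3967/16) = 3967/16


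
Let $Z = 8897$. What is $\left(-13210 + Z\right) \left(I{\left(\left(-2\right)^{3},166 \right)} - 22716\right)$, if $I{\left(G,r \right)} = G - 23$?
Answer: $98107811$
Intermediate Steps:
$I{\left(G,r \right)} = -23 + G$
$\left(-13210 + Z\right) \left(I{\left(\left(-2\right)^{3},166 \right)} - 22716\right) = \left(-13210 + 8897\right) \left(\left(-23 + \left(-2\right)^{3}\right) - 22716\right) = - 4313 \left(\left(-23 - 8\right) - 22716\right) = - 4313 \left(-31 - 22716\right) = \left(-4313\right) \left(-22747\right) = 98107811$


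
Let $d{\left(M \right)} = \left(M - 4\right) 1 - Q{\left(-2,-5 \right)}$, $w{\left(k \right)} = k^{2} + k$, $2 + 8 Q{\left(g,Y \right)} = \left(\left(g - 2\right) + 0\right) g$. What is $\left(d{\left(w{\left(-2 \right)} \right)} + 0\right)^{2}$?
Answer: $\frac{121}{16} \approx 7.5625$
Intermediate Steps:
$Q{\left(g,Y \right)} = - \frac{1}{4} + \frac{g \left(-2 + g\right)}{8}$ ($Q{\left(g,Y \right)} = - \frac{1}{4} + \frac{\left(\left(g - 2\right) + 0\right) g}{8} = - \frac{1}{4} + \frac{\left(\left(-2 + g\right) + 0\right) g}{8} = - \frac{1}{4} + \frac{\left(-2 + g\right) g}{8} = - \frac{1}{4} + \frac{g \left(-2 + g\right)}{8}$)
$w{\left(k \right)} = k + k^{2}$
$d{\left(M \right)} = - \frac{19}{4} + M$ ($d{\left(M \right)} = \left(M - 4\right) 1 - \left(- \frac{1}{4} - - \frac{1}{2} + \frac{\left(-2\right)^{2}}{8}\right) = \left(-4 + M\right) 1 - \left(- \frac{1}{4} + \frac{1}{2} + \frac{1}{8} \cdot 4\right) = \left(-4 + M\right) - \left(- \frac{1}{4} + \frac{1}{2} + \frac{1}{2}\right) = \left(-4 + M\right) - \frac{3}{4} = - \frac{19}{4} + M$)
$\left(d{\left(w{\left(-2 \right)} \right)} + 0\right)^{2} = \left(\left(- \frac{19}{4} - 2 \left(1 - 2\right)\right) + 0\right)^{2} = \left(\left(- \frac{19}{4} - -2\right) + 0\right)^{2} = \left(\left(- \frac{19}{4} + 2\right) + 0\right)^{2} = \left(- \frac{11}{4} + 0\right)^{2} = \left(- \frac{11}{4}\right)^{2} = \frac{121}{16}$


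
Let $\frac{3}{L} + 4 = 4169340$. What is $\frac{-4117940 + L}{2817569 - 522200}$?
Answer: $- \frac{17169075487837}{9570164604984} \approx -1.794$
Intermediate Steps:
$L = \frac{3}{4169336}$ ($L = \frac{3}{-4 + 4169340} = \frac{3}{4169336} \approx 7.1954 \cdot 10^{-7}$)
$\frac{-4117940 + L}{2817569 - 522200} = \frac{-4117940 + \frac{3}{4169336}}{2817569 - 522200} = - \frac{17169075487837}{4169336 \cdot 2295369} = \left(- \frac{17169075487837}{4169336}\right) \frac{1}{2295369} = - \frac{17169075487837}{9570164604984}$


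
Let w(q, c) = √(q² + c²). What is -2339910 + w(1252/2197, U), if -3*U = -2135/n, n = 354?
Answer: -2339910 + √23769581435401/2333214 ≈ -2.3399e+6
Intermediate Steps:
U = 2135/1062 (U = -(-2135)/(3*354) = -⅓*(-2135/354) = 2135/1062 ≈ 2.0104)
w(q, c) = √(c² + q²)
-2339910 + w(1252/2197, U) = -2339910 + √((2135/1062)² + (1252/2197)²) = -2339910 + √(4558225/1127844 + (1252*(1/2197))²) = -2339910 + √(4558225/1127844 + (1252/2197)²) = -2339910 + √(4558225/1127844 + 1567504/4826809) = -2339910 + √(23769581435401/5443887569796) = -2339910 + √23769581435401/2333214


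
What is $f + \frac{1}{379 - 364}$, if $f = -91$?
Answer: $- \frac{1364}{15} \approx -90.933$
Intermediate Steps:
$f + \frac{1}{379 - 364} = -91 + \frac{1}{379 - 364} = -91 + \frac{1}{15} = - \frac{1364}{15}$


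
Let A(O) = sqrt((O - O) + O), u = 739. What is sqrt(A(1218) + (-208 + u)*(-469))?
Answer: sqrt(-249039 + sqrt(1218)) ≈ 499.0*I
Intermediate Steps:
A(O) = sqrt(O) (A(O) = sqrt(0 + O) = sqrt(O))
sqrt(A(1218) + (-208 + u)*(-469)) = sqrt(sqrt(1218) + (-208 + 739)*(-469)) = sqrt(sqrt(1218) + 531*(-469)) = sqrt(sqrt(1218) - 249039) = sqrt(-249039 + sqrt(1218))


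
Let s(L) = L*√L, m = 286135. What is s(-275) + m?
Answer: 286135 - 1375*I*√11 ≈ 2.8614e+5 - 4560.4*I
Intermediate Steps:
s(L) = L^(3/2)
s(-275) + m = (-275)^(3/2) + 286135 = -1375*I*√11 + 286135 = 286135 - 1375*I*√11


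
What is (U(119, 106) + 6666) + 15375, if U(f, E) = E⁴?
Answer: 126269737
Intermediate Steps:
(U(119, 106) + 6666) + 15375 = (106⁴ + 6666) + 15375 = (126247696 + 6666) + 15375 = 126254362 + 15375 = 126269737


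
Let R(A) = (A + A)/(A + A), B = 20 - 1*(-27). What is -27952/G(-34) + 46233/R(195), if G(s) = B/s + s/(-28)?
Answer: 1062737/5 ≈ 2.1255e+5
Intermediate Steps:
B = 47 (B = 20 + 27 = 47)
R(A) = 1 (R(A) = (2*A)/((2*A)) = (2*A)*(1/(2*A)) = 1)
G(s) = 47/s - s/28 (G(s) = 47/s + s/(-28) = 47/s + s*(-1/28) = 47/s - s/28)
-27952/G(-34) + 46233/R(195) = -27952/(47/(-34) - 1/28*(-34)) + 46233/1 = -27952/(47*(-1/34) + 17/14) + 46233*1 = -27952/(-47/34 + 17/14) + 46233 = -27952/(-20/119) + 46233 = -27952*(-119/20) + 46233 = 831572/5 + 46233 = 1062737/5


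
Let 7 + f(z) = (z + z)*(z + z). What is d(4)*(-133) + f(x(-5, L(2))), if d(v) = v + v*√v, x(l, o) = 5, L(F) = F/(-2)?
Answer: -1503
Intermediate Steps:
L(F) = -F/2 (L(F) = F*(-½) = -F/2)
d(v) = v + v^(3/2)
f(z) = -7 + 4*z² (f(z) = -7 + (z + z)*(z + z) = -7 + (2*z)*(2*z) = -7 + 4*z²)
d(4)*(-133) + f(x(-5, L(2))) = (4 + 4^(3/2))*(-133) + (-7 + 4*5²) = (4 + 8)*(-133) + (-7 + 4*25) = 12*(-133) + (-7 + 100) = -1596 + 93 = -1503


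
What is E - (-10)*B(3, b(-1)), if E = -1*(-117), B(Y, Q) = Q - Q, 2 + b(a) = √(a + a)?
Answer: 117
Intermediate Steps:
b(a) = -2 + √2*√a (b(a) = -2 + √(a + a) = -2 + √(2*a) = -2 + √2*√a)
B(Y, Q) = 0
E = 117
E - (-10)*B(3, b(-1)) = 117 - (-10)*0 = 117 - 1*0 = 117 + 0 = 117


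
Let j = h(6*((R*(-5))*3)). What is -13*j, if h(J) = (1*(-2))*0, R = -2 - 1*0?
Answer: 0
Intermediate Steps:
R = -2 (R = -2 + 0 = -2)
h(J) = 0 (h(J) = -2*0 = 0)
j = 0
-13*j = -13*0 = 0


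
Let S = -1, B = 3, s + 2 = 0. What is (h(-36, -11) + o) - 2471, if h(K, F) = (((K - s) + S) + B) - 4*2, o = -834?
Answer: -3345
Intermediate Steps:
s = -2 (s = -2 + 0 = -2)
h(K, F) = -4 + K (h(K, F) = (((K - 1*(-2)) - 1) + 3) - 4*2 = (((K + 2) - 1) + 3) - 8 = (((2 + K) - 1) + 3) - 8 = ((1 + K) + 3) - 8 = (4 + K) - 8 = -4 + K)
(h(-36, -11) + o) - 2471 = ((-4 - 36) - 834) - 2471 = (-40 - 834) - 2471 = -874 - 2471 = -3345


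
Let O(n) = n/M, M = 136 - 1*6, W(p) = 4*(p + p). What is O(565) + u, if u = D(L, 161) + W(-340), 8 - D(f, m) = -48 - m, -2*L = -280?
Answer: -64965/26 ≈ -2498.7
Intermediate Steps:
L = 140 (L = -½*(-280) = 140)
W(p) = 8*p (W(p) = 4*(2*p) = 8*p)
M = 130 (M = 136 - 6 = 130)
D(f, m) = 56 + m (D(f, m) = 8 - (-48 - m) = 8 + (48 + m) = 56 + m)
O(n) = n/130
u = -2503 (u = (56 + 161) + 8*(-340) = 217 - 2720 = -2503)
O(565) + u = (1/130)*565 - 2503 = 113/26 - 2503 = -64965/26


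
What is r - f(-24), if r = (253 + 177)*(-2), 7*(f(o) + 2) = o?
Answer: -5982/7 ≈ -854.57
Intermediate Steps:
f(o) = -2 + o/7
r = -860 (r = 430*(-2) = -860)
r - f(-24) = -860 - (-2 + (⅐)*(-24)) = -860 - (-2 - 24/7) = -860 - 1*(-38/7) = -860 + 38/7 = -5982/7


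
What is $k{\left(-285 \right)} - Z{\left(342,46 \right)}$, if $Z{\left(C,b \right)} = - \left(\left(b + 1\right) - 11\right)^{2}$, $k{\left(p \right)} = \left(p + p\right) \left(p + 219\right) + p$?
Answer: $38631$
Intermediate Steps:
$k{\left(p \right)} = p + 2 p \left(219 + p\right)$ ($k{\left(p \right)} = 2 p \left(219 + p\right) + p = p + 2 p \left(219 + p\right)$)
$Z{\left(C,b \right)} = - \left(-10 + b\right)^{2}$ ($Z{\left(C,b \right)} = - \left(\left(1 + b\right) - 11\right)^{2} = - \left(-10 + b\right)^{2}$)
$k{\left(-285 \right)} - Z{\left(342,46 \right)} = - 285 \left(439 + 2 \left(-285\right)\right) - - \left(-10 + 46\right)^{2} = - 285 \left(439 - 570\right) - - 36^{2} = \left(-285\right) \left(-131\right) - \left(-1\right) 1296 = 37335 - -1296 = 37335 + 1296 = 38631$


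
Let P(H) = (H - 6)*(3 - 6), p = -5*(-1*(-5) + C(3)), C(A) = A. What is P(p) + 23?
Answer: 161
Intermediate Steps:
p = -40 (p = -5*(-1*(-5) + 3) = -5*(5 + 3) = -5*8 = -40)
P(H) = 18 - 3*H (P(H) = (-6 + H)*(-3) = 18 - 3*H)
P(p) + 23 = (18 - 3*(-40)) + 23 = (18 + 120) + 23 = 138 + 23 = 161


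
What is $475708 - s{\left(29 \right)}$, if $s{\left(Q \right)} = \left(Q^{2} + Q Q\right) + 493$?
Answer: $473533$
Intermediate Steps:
$s{\left(Q \right)} = 493 + 2 Q^{2}$ ($s{\left(Q \right)} = \left(Q^{2} + Q^{2}\right) + 493 = 2 Q^{2} + 493 = 493 + 2 Q^{2}$)
$475708 - s{\left(29 \right)} = 475708 - \left(493 + 2 \cdot 29^{2}\right) = 475708 - \left(493 + 2 \cdot 841\right) = 475708 - \left(493 + 1682\right) = 475708 - 2175 = 473533$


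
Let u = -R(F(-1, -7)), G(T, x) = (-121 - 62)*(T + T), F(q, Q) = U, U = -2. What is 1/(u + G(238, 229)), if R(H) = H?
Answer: -1/87106 ≈ -1.1480e-5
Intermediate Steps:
F(q, Q) = -2
G(T, x) = -366*T
u = 2 (u = -1*(-2) = 2)
1/(u + G(238, 229)) = 1/(2 - 366*238) = 1/(2 - 87108) = 1/(-87106) = -1/87106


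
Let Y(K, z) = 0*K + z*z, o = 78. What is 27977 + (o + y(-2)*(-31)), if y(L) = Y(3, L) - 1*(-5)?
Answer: 27776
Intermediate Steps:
Y(K, z) = z² (Y(K, z) = 0 + z² = z²)
y(L) = 5 + L² (y(L) = L² - 1*(-5) = L² + 5 = 5 + L²)
27977 + (o + y(-2)*(-31)) = 27977 + (78 + (5 + (-2)²)*(-31)) = 27977 + (78 + (5 + 4)*(-31)) = 27977 + (78 + 9*(-31)) = 27977 + (78 - 279) = 27977 - 201 = 27776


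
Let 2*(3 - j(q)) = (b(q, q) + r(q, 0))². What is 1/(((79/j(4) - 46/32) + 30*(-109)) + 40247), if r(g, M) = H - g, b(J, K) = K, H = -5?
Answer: 304/11238043 ≈ 2.7051e-5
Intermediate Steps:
r(g, M) = -5 - g
j(q) = -19/2 (j(q) = 3 - (q + (-5 - q))²/2 = 3 - ½*(-5)² = 3 - ½*25 = 3 - 25/2 = -19/2)
1/(((79/j(4) - 46/32) + 30*(-109)) + 40247) = 1/(((79/(-19/2) - 46/32) + 30*(-109)) + 40247) = 1/(((79*(-2/19) - 46*1/32) - 3270) + 40247) = 1/(((-158/19 - 23/16) - 3270) + 40247) = 1/((-2965/304 - 3270) + 40247) = 1/(-997045/304 + 40247) = 1/(11238043/304) = 304/11238043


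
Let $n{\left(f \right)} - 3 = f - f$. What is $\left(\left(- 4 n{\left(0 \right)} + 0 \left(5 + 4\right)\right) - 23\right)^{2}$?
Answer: $1225$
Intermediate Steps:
$n{\left(f \right)} = 3$ ($n{\left(f \right)} = 3 + \left(f - f\right) = 3 + 0 = 3$)
$\left(\left(- 4 n{\left(0 \right)} + 0 \left(5 + 4\right)\right) - 23\right)^{2} = \left(\left(\left(-4\right) 3 + 0 \left(5 + 4\right)\right) - 23\right)^{2} = \left(\left(-12 + 0 \cdot 9\right) - 23\right)^{2} = \left(\left(-12 + 0\right) - 23\right)^{2} = \left(-12 - 23\right)^{2} = \left(-35\right)^{2} = 1225$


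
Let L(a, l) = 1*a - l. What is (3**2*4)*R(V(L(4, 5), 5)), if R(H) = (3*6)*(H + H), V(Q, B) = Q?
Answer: -1296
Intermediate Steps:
L(a, l) = a - l
R(H) = 36*H (R(H) = 18*(2*H) = 36*H)
(3**2*4)*R(V(L(4, 5), 5)) = (3**2*4)*(36*(4 - 1*5)) = (9*4)*(36*(4 - 5)) = 36*(36*(-1)) = 36*(-36) = -1296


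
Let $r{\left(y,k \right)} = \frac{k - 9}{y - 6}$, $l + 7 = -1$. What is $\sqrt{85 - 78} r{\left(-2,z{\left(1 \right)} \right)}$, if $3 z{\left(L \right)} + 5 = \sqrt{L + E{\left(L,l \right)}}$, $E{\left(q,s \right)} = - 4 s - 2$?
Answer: $\frac{\sqrt{7} \left(32 - \sqrt{31}\right)}{24} \approx 2.9139$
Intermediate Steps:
$l = -8$ ($l = -7 - 1 = -8$)
$E{\left(q,s \right)} = -2 - 4 s$
$z{\left(L \right)} = - \frac{5}{3} + \frac{\sqrt{30 + L}}{3}$ ($z{\left(L \right)} = - \frac{5}{3} + \frac{\sqrt{L - -30}}{3} = - \frac{5}{3} + \frac{\sqrt{L + \left(-2 + 32\right)}}{3} = - \frac{5}{3} + \frac{\sqrt{L + 30}}{3} = - \frac{5}{3} + \frac{\sqrt{30 + L}}{3}$)
$r{\left(y,k \right)} = \frac{-9 + k}{-6 + y}$
$\sqrt{85 - 78} r{\left(-2,z{\left(1 \right)} \right)} = \sqrt{85 - 78} \frac{-9 - \left(\frac{5}{3} - \frac{\sqrt{30 + 1}}{3}\right)}{-6 - 2} = \sqrt{7} \frac{-9 - \left(\frac{5}{3} - \frac{\sqrt{31}}{3}\right)}{-8} = \sqrt{7} \left(- \frac{- \frac{32}{3} + \frac{\sqrt{31}}{3}}{8}\right) = \sqrt{7} \left(\frac{4}{3} - \frac{\sqrt{31}}{24}\right)$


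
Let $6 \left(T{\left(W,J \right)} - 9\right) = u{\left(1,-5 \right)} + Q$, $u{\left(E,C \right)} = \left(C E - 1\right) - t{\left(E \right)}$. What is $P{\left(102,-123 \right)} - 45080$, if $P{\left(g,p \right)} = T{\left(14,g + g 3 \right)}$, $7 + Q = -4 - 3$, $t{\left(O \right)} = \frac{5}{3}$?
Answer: $- \frac{811343}{18} \approx -45075.0$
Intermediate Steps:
$t{\left(O \right)} = \frac{5}{3}$ ($t{\left(O \right)} = 5 \cdot \frac{1}{3} = \frac{5}{3}$)
$Q = -14$ ($Q = -7 - 7 = -14$)
$u{\left(E,C \right)} = - \frac{8}{3} + C E$ ($u{\left(E,C \right)} = \left(C E - 1\right) - \frac{5}{3} = \left(-1 + C E\right) - \frac{5}{3} = - \frac{8}{3} + C E$)
$T{\left(W,J \right)} = \frac{97}{18}$ ($T{\left(W,J \right)} = 9 + \frac{\left(- \frac{8}{3} - 5\right) - 14}{6} = 9 + \frac{- \frac{23}{3} - 14}{6} = 9 + \frac{1}{6} \left(- \frac{65}{3}\right) = 9 - \frac{65}{18} = \frac{97}{18}$)
$P{\left(g,p \right)} = \frac{97}{18}$
$P{\left(102,-123 \right)} - 45080 = \frac{97}{18} - 45080 = - \frac{811343}{18}$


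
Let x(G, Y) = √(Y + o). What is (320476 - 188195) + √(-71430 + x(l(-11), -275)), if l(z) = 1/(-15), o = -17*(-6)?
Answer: 132281 + √(-71430 + I*√173) ≈ 1.3228e+5 + 267.26*I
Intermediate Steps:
o = 102
l(z) = -1/15
x(G, Y) = √(102 + Y) (x(G, Y) = √(Y + 102) = √(102 + Y))
(320476 - 188195) + √(-71430 + x(l(-11), -275)) = (320476 - 188195) + √(-71430 + √(102 - 275)) = 132281 + √(-71430 + √(-173)) = 132281 + √(-71430 + I*√173)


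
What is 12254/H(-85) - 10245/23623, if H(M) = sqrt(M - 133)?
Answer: -10245/23623 - 6127*I*sqrt(218)/109 ≈ -0.43369 - 829.95*I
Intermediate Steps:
H(M) = sqrt(-133 + M)
12254/H(-85) - 10245/23623 = 12254/(sqrt(-133 - 85)) - 10245/23623 = 12254/(sqrt(-218)) - 10245*1/23623 = 12254/((I*sqrt(218))) - 10245/23623 = 12254*(-I*sqrt(218)/218) - 10245/23623 = -6127*I*sqrt(218)/109 - 10245/23623 = -10245/23623 - 6127*I*sqrt(218)/109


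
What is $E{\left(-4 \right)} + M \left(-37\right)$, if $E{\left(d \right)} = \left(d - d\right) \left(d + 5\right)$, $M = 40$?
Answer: $-1480$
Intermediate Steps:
$E{\left(d \right)} = 0$ ($E{\left(d \right)} = 0 \left(5 + d\right) = 0$)
$E{\left(-4 \right)} + M \left(-37\right) = 0 + 40 \left(-37\right) = 0 - 1480 = -1480$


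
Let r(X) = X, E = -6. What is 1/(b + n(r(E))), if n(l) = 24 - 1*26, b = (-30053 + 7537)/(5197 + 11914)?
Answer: -17111/56738 ≈ -0.30158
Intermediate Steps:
b = -22516/17111 ≈ -1.3159
n(l) = -2 (n(l) = 24 - 26 = -2)
1/(b + n(r(E))) = 1/(-22516/17111 - 2) = 1/(-56738/17111) = -17111/56738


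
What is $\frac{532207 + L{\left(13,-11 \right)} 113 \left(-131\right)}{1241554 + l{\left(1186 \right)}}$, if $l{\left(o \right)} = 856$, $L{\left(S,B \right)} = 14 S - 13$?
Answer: $- \frac{15150}{9557} \approx -1.5852$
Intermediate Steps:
$L{\left(S,B \right)} = -13 + 14 S$
$\frac{532207 + L{\left(13,-11 \right)} 113 \left(-131\right)}{1241554 + l{\left(1186 \right)}} = \frac{532207 + \left(-13 + 14 \cdot 13\right) 113 \left(-131\right)}{1241554 + 856} = \frac{532207 + \left(-13 + 182\right) 113 \left(-131\right)}{1242410} = \left(532207 + 169 \cdot 113 \left(-131\right)\right) \frac{1}{1242410} = \left(532207 + 19097 \left(-131\right)\right) \frac{1}{1242410} = \left(532207 - 2501707\right) \frac{1}{1242410} = \left(-1969500\right) \frac{1}{1242410} = - \frac{15150}{9557}$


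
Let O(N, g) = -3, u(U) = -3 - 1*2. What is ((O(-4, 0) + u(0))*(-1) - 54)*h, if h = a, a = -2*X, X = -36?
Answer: -3312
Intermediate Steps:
u(U) = -5 (u(U) = -3 - 2 = -5)
a = 72 (a = -2*(-36) = 72)
h = 72
((O(-4, 0) + u(0))*(-1) - 54)*h = ((-3 - 5)*(-1) - 54)*72 = (-8*(-1) - 54)*72 = (8 - 54)*72 = -46*72 = -3312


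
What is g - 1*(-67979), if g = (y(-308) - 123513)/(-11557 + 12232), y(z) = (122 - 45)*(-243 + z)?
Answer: 9143977/135 ≈ 67733.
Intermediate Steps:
y(z) = -18711 + 77*z (y(z) = 77*(-243 + z) = -18711 + 77*z)
g = -33188/135 (g = ((-18711 + 77*(-308)) - 123513)/(-11557 + 12232) = ((-18711 - 23716) - 123513)/675 = (-42427 - 123513)*(1/675) = -165940*1/675 = -33188/135 ≈ -245.84)
g - 1*(-67979) = -33188/135 - 1*(-67979) = -33188/135 + 67979 = 9143977/135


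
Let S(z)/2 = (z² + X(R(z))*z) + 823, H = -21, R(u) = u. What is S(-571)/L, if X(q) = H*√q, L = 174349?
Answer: 653728/174349 + 3426*I*√571/24907 ≈ 3.7495 + 3.2869*I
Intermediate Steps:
X(q) = -21*√q
S(z) = 1646 - 42*z^(3/2) + 2*z² (S(z) = 2*((z² + (-21*√z)*z) + 823) = 2*((z² - 21*z^(3/2)) + 823) = 2*(823 + z² - 21*z^(3/2)) = 1646 - 42*z^(3/2) + 2*z²)
S(-571)/L = (1646 - (-23982)*I*√571 + 2*(-571)²)/174349 = (1646 - (-23982)*I*√571 + 2*326041)*(1/174349) = (1646 + 23982*I*√571 + 652082)*(1/174349) = (653728 + 23982*I*√571)*(1/174349) = 653728/174349 + 3426*I*√571/24907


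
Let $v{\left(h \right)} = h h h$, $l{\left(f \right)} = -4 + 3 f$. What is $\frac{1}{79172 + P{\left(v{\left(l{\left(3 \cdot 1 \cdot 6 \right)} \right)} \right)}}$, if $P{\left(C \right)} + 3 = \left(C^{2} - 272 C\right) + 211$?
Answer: $\frac{1}{15591079380} \approx 6.4139 \cdot 10^{-11}$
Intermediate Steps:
$v{\left(h \right)} = h^{3}$ ($v{\left(h \right)} = h^{2} h = h^{3}$)
$P{\left(C \right)} = 208 + C^{2} - 272 C$ ($P{\left(C \right)} = -3 + \left(\left(C^{2} - 272 C\right) + 211\right) = -3 + \left(211 + C^{2} - 272 C\right) = 208 + C^{2} - 272 C$)
$\frac{1}{79172 + P{\left(v{\left(l{\left(3 \cdot 1 \cdot 6 \right)} \right)} \right)}} = \frac{1}{79172 + \left(208 + \left(\left(-4 + 3 \cdot 3 \cdot 1 \cdot 6\right)^{3}\right)^{2} - 272 \left(-4 + 3 \cdot 3 \cdot 1 \cdot 6\right)^{3}\right)} = \frac{1}{79172 + \left(208 + \left(\left(-4 + 3 \cdot 3 \cdot 6\right)^{3}\right)^{2} - 272 \left(-4 + 3 \cdot 3 \cdot 6\right)^{3}\right)} = \frac{1}{79172 + \left(208 + \left(\left(-4 + 3 \cdot 18\right)^{3}\right)^{2} - 272 \left(-4 + 3 \cdot 18\right)^{3}\right)} = \frac{1}{79172 + \left(208 + \left(\left(-4 + 54\right)^{3}\right)^{2} - 272 \left(-4 + 54\right)^{3}\right)} = \frac{1}{79172 + \left(208 + \left(50^{3}\right)^{2} - 272 \cdot 50^{3}\right)} = \frac{1}{79172 + \left(208 + 125000^{2} - 34000000\right)} = \frac{1}{79172 + \left(208 + 15625000000 - 34000000\right)} = \frac{1}{79172 + 15591000208} = \frac{1}{15591079380}$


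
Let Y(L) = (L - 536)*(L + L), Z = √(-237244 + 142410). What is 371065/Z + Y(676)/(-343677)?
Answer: -189280/343677 - 371065*I*√94834/94834 ≈ -0.55075 - 1204.9*I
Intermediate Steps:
Z = I*√94834 (Z = √(-94834) = I*√94834 ≈ 307.95*I)
Y(L) = 2*L*(-536 + L) (Y(L) = (-536 + L)*(2*L) = 2*L*(-536 + L))
371065/Z + Y(676)/(-343677) = 371065/((I*√94834)) + (2*676*(-536 + 676))/(-343677) = 371065*(-I*√94834/94834) + (2*676*140)*(-1/343677) = -371065*I*√94834/94834 + 189280*(-1/343677) = -371065*I*√94834/94834 - 189280/343677 = -189280/343677 - 371065*I*√94834/94834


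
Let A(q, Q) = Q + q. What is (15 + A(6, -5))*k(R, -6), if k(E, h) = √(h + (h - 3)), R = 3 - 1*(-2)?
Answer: 16*I*√15 ≈ 61.968*I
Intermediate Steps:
R = 5 (R = 3 + 2 = 5)
k(E, h) = √(-3 + 2*h) (k(E, h) = √(h + (-3 + h)) = √(-3 + 2*h))
(15 + A(6, -5))*k(R, -6) = (15 + (-5 + 6))*√(-3 + 2*(-6)) = (15 + 1)*√(-3 - 12) = 16*√(-15) = 16*(I*√15) = 16*I*√15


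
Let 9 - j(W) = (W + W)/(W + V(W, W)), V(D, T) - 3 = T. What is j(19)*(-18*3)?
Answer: -17874/41 ≈ -435.95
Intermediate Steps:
V(D, T) = 3 + T
j(W) = 9 - 2*W/(3 + 2*W) (j(W) = 9 - (W + W)/(W + (3 + W)) = 9 - 2*W/(3 + 2*W))
j(19)*(-18*3) = ((27 + 16*19)/(3 + 2*19))*(-18*3) = ((27 + 304)/(3 + 38))*(-54) = (331/41)*(-54) = -17874/41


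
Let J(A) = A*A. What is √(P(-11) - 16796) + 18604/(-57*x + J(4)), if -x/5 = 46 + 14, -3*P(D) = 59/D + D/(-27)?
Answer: 4651/4279 + 2*I*√41150351/99 ≈ 1.0869 + 129.59*I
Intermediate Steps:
J(A) = A²
P(D) = -59/(3*D) + D/81 (P(D) = -(59/D + D/(-27))/3 = -(59/D + D*(-1/27))/3 = -(59/D - D/27)/3 = -59/(3*D) + D/81)
x = -300 (x = -5*(46 + 14) = -5*60 = -300)
√(P(-11) - 16796) + 18604/(-57*x + J(4)) = √((1/81)*(-1593 + (-11)²)/(-11) - 16796) + 18604/(-57*(-300) + 4²) = √((1/81)*(-1/11)*(-1593 + 121) - 16796) + 18604/(17100 + 16) = √((1/81)*(-1/11)*(-1472) - 16796) + 18604/17116 = √(1472/891 - 16796) + 18604*(1/17116) = √(-14963764/891) + 4651/4279 = 2*I*√41150351/99 + 4651/4279 = 4651/4279 + 2*I*√41150351/99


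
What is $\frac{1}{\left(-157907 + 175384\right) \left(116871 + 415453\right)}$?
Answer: $\frac{1}{9303426548} \approx 1.0749 \cdot 10^{-10}$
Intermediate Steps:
$\frac{1}{\left(-157907 + 175384\right) \left(116871 + 415453\right)} = \frac{1}{17477 \cdot 532324} = \frac{1}{9303426548}$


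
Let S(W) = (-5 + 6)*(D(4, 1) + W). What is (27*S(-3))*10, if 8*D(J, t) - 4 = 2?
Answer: -1215/2 ≈ -607.50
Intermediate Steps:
D(J, t) = ¾ (D(J, t) = ½ + (⅛)*2 = ½ + ¼ = ¾)
S(W) = ¾ + W (S(W) = (-5 + 6)*(¾ + W) = 1*(¾ + W) = ¾ + W)
(27*S(-3))*10 = (27*(¾ - 3))*10 = (27*(-9/4))*10 = -243/4*10 = -1215/2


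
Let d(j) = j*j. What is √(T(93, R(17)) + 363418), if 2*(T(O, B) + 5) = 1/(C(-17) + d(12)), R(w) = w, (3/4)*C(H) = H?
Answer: √48150769394/364 ≈ 602.84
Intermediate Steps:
C(H) = 4*H/3
d(j) = j²
T(O, B) = -3637/728 (T(O, B) = -5 + 1/(2*((4/3)*(-17) + 12²)) = -5 + 1/(2*(-68/3 + 144)) = -5 + 1/(2*(364/3)) = -5 + (½)*(3/364) = -5 + 3/728 = -3637/728)
√(T(93, R(17)) + 363418) = √(-3637/728 + 363418) = √(264564667/728) = √48150769394/364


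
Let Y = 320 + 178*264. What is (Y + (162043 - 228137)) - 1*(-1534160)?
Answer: 1515378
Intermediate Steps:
Y = 47312 (Y = 320 + 46992 = 47312)
(Y + (162043 - 228137)) - 1*(-1534160) = (47312 + (162043 - 228137)) - 1*(-1534160) = (47312 - 66094) + 1534160 = -18782 + 1534160 = 1515378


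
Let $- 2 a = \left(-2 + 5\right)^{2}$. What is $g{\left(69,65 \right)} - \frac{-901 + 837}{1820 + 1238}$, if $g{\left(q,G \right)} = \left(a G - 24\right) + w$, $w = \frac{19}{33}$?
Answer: $- \frac{2898097}{9174} \approx -315.9$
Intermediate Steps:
$a = - \frac{9}{2}$ ($a = - \frac{\left(-2 + 5\right)^{2}}{2} = - \frac{3^{2}}{2} = \left(- \frac{1}{2}\right) 9 = - \frac{9}{2} \approx -4.5$)
$w = \frac{19}{33}$ ($w = 19 \cdot \frac{1}{33} = \frac{19}{33} \approx 0.57576$)
$g{\left(q,G \right)} = - \frac{773}{33} - \frac{9 G}{2}$ ($g{\left(q,G \right)} = \left(- \frac{9 G}{2} - 24\right) + \frac{19}{33} = \left(-24 - \frac{9 G}{2}\right) + \frac{19}{33} = - \frac{773}{33} - \frac{9 G}{2}$)
$g{\left(69,65 \right)} - \frac{-901 + 837}{1820 + 1238} = \left(- \frac{773}{33} - \frac{585}{2}\right) - \frac{-901 + 837}{1820 + 1238} = \left(- \frac{773}{33} - \frac{585}{2}\right) - - \frac{64}{3058} = - \frac{20851}{66} - \left(-64\right) \frac{1}{3058} = - \frac{20851}{66} - - \frac{32}{1529} = - \frac{20851}{66} + \frac{32}{1529} = - \frac{2898097}{9174}$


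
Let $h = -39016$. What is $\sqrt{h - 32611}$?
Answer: $i \sqrt{71627} \approx 267.63 i$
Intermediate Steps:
$\sqrt{h - 32611} = \sqrt{-39016 - 32611} = \sqrt{-71627} = i \sqrt{71627}$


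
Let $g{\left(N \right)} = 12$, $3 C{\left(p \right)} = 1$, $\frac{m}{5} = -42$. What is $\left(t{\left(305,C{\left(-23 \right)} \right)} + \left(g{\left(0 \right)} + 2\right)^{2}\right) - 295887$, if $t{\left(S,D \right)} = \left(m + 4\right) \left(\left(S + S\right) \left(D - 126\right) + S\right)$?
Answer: $\frac{46298257}{3} \approx 1.5433 \cdot 10^{7}$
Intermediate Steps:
$m = -210$ ($m = 5 \left(-42\right) = -210$)
$C{\left(p \right)} = \frac{1}{3}$ ($C{\left(p \right)} = \frac{1}{3} \cdot 1 = \frac{1}{3}$)
$t{\left(S,D \right)} = - 206 S - 412 S \left(-126 + D\right)$ ($t{\left(S,D \right)} = \left(-210 + 4\right) \left(\left(S + S\right) \left(D - 126\right) + S\right) = - 206 \left(2 S \left(-126 + D\right) + S\right) = - 206 \left(S + 2 S \left(-126 + D\right)\right) = - 206 S - 412 S \left(-126 + D\right)$)
$\left(t{\left(305,C{\left(-23 \right)} \right)} + \left(g{\left(0 \right)} + 2\right)^{2}\right) - 295887 = \left(206 \cdot 305 \left(251 - \frac{2}{3}\right) + \left(12 + 2\right)^{2}\right) - 295887 = \left(206 \cdot 305 \left(251 - \frac{2}{3}\right) + 14^{2}\right) - 295887 = \left(206 \cdot 305 \cdot \frac{751}{3} + 196\right) - 295887 = \left(\frac{47185330}{3} + 196\right) - 295887 = \frac{47185918}{3} - 295887 = \frac{46298257}{3}$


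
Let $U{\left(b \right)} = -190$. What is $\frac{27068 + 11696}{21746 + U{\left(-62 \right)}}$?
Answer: $\frac{9691}{5389} \approx 1.7983$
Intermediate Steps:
$\frac{27068 + 11696}{21746 + U{\left(-62 \right)}} = \frac{27068 + 11696}{21746 - 190} = \frac{38764}{21556} = 38764 \cdot \frac{1}{21556} = \frac{9691}{5389}$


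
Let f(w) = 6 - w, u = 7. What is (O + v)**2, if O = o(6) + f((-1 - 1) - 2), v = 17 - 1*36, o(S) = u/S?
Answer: 2209/36 ≈ 61.361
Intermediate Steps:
o(S) = 7/S
v = -19 (v = 17 - 36 = -19)
O = 67/6 (O = 7/6 + (6 - ((-1 - 1) - 2)) = 7*(1/6) + (6 - (-2 - 2)) = 7/6 + (6 - 1*(-4)) = 7/6 + (6 + 4) = 7/6 + 10 = 67/6 ≈ 11.167)
(O + v)**2 = (67/6 - 19)**2 = (-47/6)**2 = 2209/36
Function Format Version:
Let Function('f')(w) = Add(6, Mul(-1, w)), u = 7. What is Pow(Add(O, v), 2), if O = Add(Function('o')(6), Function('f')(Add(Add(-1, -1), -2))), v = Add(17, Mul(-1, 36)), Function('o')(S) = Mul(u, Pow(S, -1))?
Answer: Rational(2209, 36) ≈ 61.361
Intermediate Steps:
Function('o')(S) = Mul(7, Pow(S, -1))
v = -19 (v = Add(17, -36) = -19)
O = Rational(67, 6) (O = Add(Mul(7, Pow(6, -1)), Add(6, Mul(-1, Add(Add(-1, -1), -2)))) = Add(Mul(7, Rational(1, 6)), Add(6, Mul(-1, Add(-2, -2)))) = Add(Rational(7, 6), Add(6, Mul(-1, -4))) = Add(Rational(7, 6), Add(6, 4)) = Add(Rational(7, 6), 10) = Rational(67, 6) ≈ 11.167)
Pow(Add(O, v), 2) = Pow(Add(Rational(67, 6), -19), 2) = Pow(Rational(-47, 6), 2) = Rational(2209, 36)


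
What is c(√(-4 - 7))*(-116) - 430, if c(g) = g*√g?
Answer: -430 - 116*11^(¾)*I^(3/2) ≈ 65.436 - 495.44*I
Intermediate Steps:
c(g) = g^(3/2)
c(√(-4 - 7))*(-116) - 430 = (√(-4 - 7))^(3/2)*(-116) - 430 = (√(-11))^(3/2)*(-116) - 430 = (I*√11)^(3/2)*(-116) - 430 = (11^(¾)*I^(3/2))*(-116) - 430 = -116*11^(¾)*I^(3/2) - 430 = -430 - 116*11^(¾)*I^(3/2)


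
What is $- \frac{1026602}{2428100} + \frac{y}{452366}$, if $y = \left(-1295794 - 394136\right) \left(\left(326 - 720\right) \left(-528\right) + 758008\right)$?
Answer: $- \frac{990992695759790083}{274597471150} \approx -3.6089 \cdot 10^{6}$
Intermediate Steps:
$y = -1632539977200$ ($y = - 1689930 \left(\left(-394\right) \left(-528\right) + 758008\right) = - 1689930 \left(208032 + 758008\right) = \left(-1689930\right) 966040 = -1632539977200$)
$- \frac{1026602}{2428100} + \frac{y}{452366} = - \frac{1026602}{2428100} - \frac{1632539977200}{452366} = \left(-1026602\right) \frac{1}{2428100} - \frac{816269988600}{226183} = - \frac{513301}{1214050} - \frac{816269988600}{226183} = - \frac{990992695759790083}{274597471150}$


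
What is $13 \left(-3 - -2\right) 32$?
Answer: $-416$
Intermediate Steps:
$13 \left(-3 - -2\right) 32 = 13 \left(-3 + 2\right) 32 = 13 \left(-1\right) 32 = \left(-13\right) 32 = -416$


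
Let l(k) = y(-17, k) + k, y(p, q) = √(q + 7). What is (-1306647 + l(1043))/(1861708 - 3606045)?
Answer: 1305604/1744337 - 5*√42/1744337 ≈ 0.74846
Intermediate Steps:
y(p, q) = √(7 + q)
l(k) = k + √(7 + k) (l(k) = √(7 + k) + k = k + √(7 + k))
(-1306647 + l(1043))/(1861708 - 3606045) = (-1306647 + (1043 + √(7 + 1043)))/(1861708 - 3606045) = (-1306647 + (1043 + √1050))/(-1744337) = (-1306647 + (1043 + 5*√42))*(-1/1744337) = (-1305604 + 5*√42)*(-1/1744337) = 1305604/1744337 - 5*√42/1744337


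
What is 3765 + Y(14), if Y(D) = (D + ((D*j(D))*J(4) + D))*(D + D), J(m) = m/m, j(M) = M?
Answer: 10037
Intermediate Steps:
J(m) = 1
Y(D) = 2*D*(D² + 2*D) (Y(D) = (D + ((D*D)*1 + D))*(D + D) = (D + (D²*1 + D))*(2*D) = (D + (D² + D))*(2*D) = (D + (D + D²))*(2*D) = (D² + 2*D)*(2*D) = 2*D*(D² + 2*D))
3765 + Y(14) = 3765 + 2*14²*(2 + 14) = 3765 + 2*196*16 = 3765 + 6272 = 10037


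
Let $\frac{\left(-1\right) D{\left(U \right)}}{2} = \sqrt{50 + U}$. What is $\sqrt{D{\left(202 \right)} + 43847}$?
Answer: $\sqrt{43847 - 12 \sqrt{7}} \approx 209.32$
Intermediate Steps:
$D{\left(U \right)} = - 2 \sqrt{50 + U}$
$\sqrt{D{\left(202 \right)} + 43847} = \sqrt{- 2 \sqrt{50 + 202} + 43847} = \sqrt{- 2 \sqrt{252} + 43847} = \sqrt{- 2 \cdot 6 \sqrt{7} + 43847} = \sqrt{- 12 \sqrt{7} + 43847} = \sqrt{43847 - 12 \sqrt{7}}$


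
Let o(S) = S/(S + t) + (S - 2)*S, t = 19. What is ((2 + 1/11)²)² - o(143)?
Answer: -47780209667/2371842 ≈ -20145.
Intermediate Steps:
o(S) = S/(19 + S) + S*(-2 + S) (o(S) = S/(S + 19) + (S - 2)*S = S/(19 + S) + (-2 + S)*S = S/(19 + S) + S*(-2 + S))
((2 + 1/11)²)² - o(143) = ((2 + 1/11)²)² - 143*(-37 + 143² + 17*143)/(19 + 143) = ((2 + 1*(1/11))²)² - 143*(-37 + 20449 + 2431)/162 = ((2 + 1/11)²)² - 143*22843/162 = ((23/11)²)² - 1*3266549/162 = (529/121)² - 3266549/162 = 279841/14641 - 3266549/162 = -47780209667/2371842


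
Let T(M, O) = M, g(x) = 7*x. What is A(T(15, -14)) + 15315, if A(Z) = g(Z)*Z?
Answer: 16890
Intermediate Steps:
A(Z) = 7*Z² (A(Z) = (7*Z)*Z = 7*Z²)
A(T(15, -14)) + 15315 = 7*15² + 15315 = 7*225 + 15315 = 1575 + 15315 = 16890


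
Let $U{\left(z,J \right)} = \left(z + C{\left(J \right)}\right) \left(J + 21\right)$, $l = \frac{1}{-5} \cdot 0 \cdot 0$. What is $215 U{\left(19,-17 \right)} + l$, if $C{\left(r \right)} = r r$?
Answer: $264880$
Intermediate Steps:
$C{\left(r \right)} = r^{2}$
$l = 0$ ($l = \left(- \frac{1}{5}\right) 0 \cdot 0 = 0 \cdot 0 = 0$)
$U{\left(z,J \right)} = \left(21 + J\right) \left(z + J^{2}\right)$ ($U{\left(z,J \right)} = \left(z + J^{2}\right) \left(J + 21\right) = \left(z + J^{2}\right) \left(21 + J\right) = \left(21 + J\right) \left(z + J^{2}\right)$)
$215 U{\left(19,-17 \right)} + l = 215 \left(\left(-17\right)^{3} + 21 \cdot 19 + 21 \left(-17\right)^{2} - 323\right) + 0 = 215 \left(-4913 + 399 + 21 \cdot 289 - 323\right) + 0 = 215 \left(-4913 + 399 + 6069 - 323\right) + 0 = 215 \cdot 1232 + 0 = 264880 + 0 = 264880$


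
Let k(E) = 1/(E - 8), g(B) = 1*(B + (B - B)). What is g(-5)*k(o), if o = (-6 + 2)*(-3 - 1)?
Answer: -5/8 ≈ -0.62500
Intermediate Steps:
g(B) = B (g(B) = 1*(B + 0) = 1*B = B)
o = 16 (o = -4*(-4) = 16)
k(E) = 1/(-8 + E)
g(-5)*k(o) = -5/(-8 + 16) = -5/8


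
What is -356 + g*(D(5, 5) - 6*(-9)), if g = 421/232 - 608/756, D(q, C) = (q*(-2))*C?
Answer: -3858167/10962 ≈ -351.96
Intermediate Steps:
D(q, C) = -2*C*q (D(q, C) = (-2*q)*C = -2*C*q)
g = 44305/43848 (g = 421*(1/232) - 608*1/756 = 421/232 - 152/189 = 44305/43848 ≈ 1.0104)
-356 + g*(D(5, 5) - 6*(-9)) = -356 + 44305*(-2*5*5 - 6*(-9))/43848 = -356 + 44305*(-50 + 54)/43848 = -356 + (44305/43848)*4 = -356 + 44305/10962 = -3858167/10962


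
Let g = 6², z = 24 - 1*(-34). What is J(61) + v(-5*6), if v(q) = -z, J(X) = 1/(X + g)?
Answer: -5625/97 ≈ -57.990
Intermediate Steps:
z = 58 (z = 24 + 34 = 58)
g = 36
J(X) = 1/(36 + X) (J(X) = 1/(X + 36) = 1/(36 + X))
v(q) = -58 (v(q) = -1*58 = -58)
J(61) + v(-5*6) = 1/(36 + 61) - 58 = 1/97 - 58 = -5625/97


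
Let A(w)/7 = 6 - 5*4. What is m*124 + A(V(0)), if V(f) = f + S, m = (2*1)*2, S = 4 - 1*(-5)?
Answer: 398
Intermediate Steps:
S = 9 (S = 4 + 5 = 9)
m = 4 (m = 2*2 = 4)
V(f) = 9 + f (V(f) = f + 9 = 9 + f)
A(w) = -98 (A(w) = 7*(6 - 5*4) = 7*(6 - 20) = 7*(-14) = -98)
m*124 + A(V(0)) = 4*124 - 98 = 496 - 98 = 398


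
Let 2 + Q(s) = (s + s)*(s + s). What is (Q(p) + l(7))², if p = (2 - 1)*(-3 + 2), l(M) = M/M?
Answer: 9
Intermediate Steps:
l(M) = 1
p = -1 (p = 1*(-1) = -1)
Q(s) = -2 + 4*s² (Q(s) = -2 + (s + s)*(s + s) = -2 + (2*s)*(2*s) = -2 + 4*s²)
(Q(p) + l(7))² = ((-2 + 4*(-1)²) + 1)² = ((-2 + 4*1) + 1)² = ((-2 + 4) + 1)² = (2 + 1)² = 3² = 9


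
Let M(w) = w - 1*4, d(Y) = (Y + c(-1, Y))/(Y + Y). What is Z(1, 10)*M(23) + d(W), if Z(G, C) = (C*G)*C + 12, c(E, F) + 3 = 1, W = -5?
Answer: 21287/10 ≈ 2128.7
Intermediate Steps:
c(E, F) = -2 (c(E, F) = -3 + 1 = -2)
d(Y) = (-2 + Y)/(2*Y) (d(Y) = (Y - 2)/(Y + Y) = (-2 + Y)/((2*Y)) = (-2 + Y)*(1/(2*Y)) = (-2 + Y)/(2*Y))
M(w) = -4 + w (M(w) = w - 4 = -4 + w)
Z(G, C) = 12 + G*C**2 (Z(G, C) = G*C**2 + 12 = 12 + G*C**2)
Z(1, 10)*M(23) + d(W) = (12 + 1*10**2)*(-4 + 23) + (1/2)*(-2 - 5)/(-5) = (12 + 1*100)*19 + (1/2)*(-1/5)*(-7) = (12 + 100)*19 + 7/10 = 112*19 + 7/10 = 2128 + 7/10 = 21287/10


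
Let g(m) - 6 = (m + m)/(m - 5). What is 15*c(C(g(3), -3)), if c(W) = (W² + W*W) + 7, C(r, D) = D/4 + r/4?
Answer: 105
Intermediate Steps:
g(m) = 6 + 2*m/(-5 + m) (g(m) = 6 + (m + m)/(m - 5) = 6 + (2*m)/(-5 + m) = 6 + 2*m/(-5 + m))
C(r, D) = D/4 + r/4 (C(r, D) = D*(¼) + r*(¼) = D/4 + r/4)
c(W) = 7 + 2*W² (c(W) = (W² + W²) + 7 = 2*W² + 7 = 7 + 2*W²)
15*c(C(g(3), -3)) = 15*(7 + 2*((¼)*(-3) + (2*(-15 + 4*3)/(-5 + 3))/4)²) = 15*(7 + 2*(-¾ + (2*(-15 + 12)/(-2))/4)²) = 15*(7 + 2*(-¾ + (2*(-½)*(-3))/4)²) = 15*(7 + 2*(-¾ + (¼)*3)²) = 15*(7 + 2*(-¾ + ¾)²) = 15*(7 + 2*0²) = 15*(7 + 2*0) = 15*(7 + 0) = 15*7 = 105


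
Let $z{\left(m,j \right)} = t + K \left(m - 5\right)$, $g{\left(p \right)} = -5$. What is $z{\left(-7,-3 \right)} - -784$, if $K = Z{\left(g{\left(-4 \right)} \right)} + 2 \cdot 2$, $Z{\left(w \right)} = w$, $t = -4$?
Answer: $792$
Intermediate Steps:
$K = -1$ ($K = -5 + 2 \cdot 2 = -5 + 4 = -1$)
$z{\left(m,j \right)} = 1 - m$ ($z{\left(m,j \right)} = -4 - \left(m - 5\right) = -4 - \left(-5 + m\right) = 1 - m$)
$z{\left(-7,-3 \right)} - -784 = \left(1 - -7\right) - -784 = \left(1 + 7\right) + 784 = 8 + 784 = 792$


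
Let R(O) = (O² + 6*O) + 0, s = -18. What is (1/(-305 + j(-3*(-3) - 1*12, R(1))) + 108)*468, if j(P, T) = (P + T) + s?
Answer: 16123068/319 ≈ 50543.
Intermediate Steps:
R(O) = O² + 6*O
j(P, T) = -18 + P + T (j(P, T) = (P + T) - 18 = -18 + P + T)
(1/(-305 + j(-3*(-3) - 1*12, R(1))) + 108)*468 = (1/(-305 + (-18 + (-3*(-3) - 1*12) + 1*(6 + 1))) + 108)*468 = (1/(-305 + (-18 + (9 - 12) + 1*7)) + 108)*468 = (1/(-305 + (-18 - 3 + 7)) + 108)*468 = (1/(-305 - 14) + 108)*468 = (1/(-319) + 108)*468 = (-1/319 + 108)*468 = (34451/319)*468 = 16123068/319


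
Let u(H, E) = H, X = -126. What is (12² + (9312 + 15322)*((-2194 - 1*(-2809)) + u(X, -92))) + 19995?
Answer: 12066165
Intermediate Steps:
(12² + (9312 + 15322)*((-2194 - 1*(-2809)) + u(X, -92))) + 19995 = (12² + (9312 + 15322)*((-2194 - 1*(-2809)) - 126)) + 19995 = (144 + 24634*((-2194 + 2809) - 126)) + 19995 = (144 + 24634*(615 - 126)) + 19995 = (144 + 24634*489) + 19995 = (144 + 12046026) + 19995 = 12046170 + 19995 = 12066165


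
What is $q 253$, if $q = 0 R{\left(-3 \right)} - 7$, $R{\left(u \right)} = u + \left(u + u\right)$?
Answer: $-1771$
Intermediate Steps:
$R{\left(u \right)} = 3 u$ ($R{\left(u \right)} = u + 2 u = 3 u$)
$q = -7$ ($q = 0 \cdot 3 \left(-3\right) - 7 = 0 \left(-9\right) - 7 = 0 - 7 = -7$)
$q 253 = \left(-7\right) 253 = -1771$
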